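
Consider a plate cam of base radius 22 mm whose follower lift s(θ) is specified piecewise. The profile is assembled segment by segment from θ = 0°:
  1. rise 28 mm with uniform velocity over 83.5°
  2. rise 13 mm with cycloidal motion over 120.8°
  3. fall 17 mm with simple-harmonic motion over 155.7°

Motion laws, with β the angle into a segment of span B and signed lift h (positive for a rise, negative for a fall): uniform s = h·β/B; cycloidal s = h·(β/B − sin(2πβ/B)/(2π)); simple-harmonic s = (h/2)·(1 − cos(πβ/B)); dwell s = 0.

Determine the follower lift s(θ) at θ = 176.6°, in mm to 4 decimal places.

seg 1 [0°–83.5°] uniform, h=28: full span → s += 28 → s = 28.0000
seg 2 [83.5°–204.3°] cycloidal, h=13: θ=176.6° here. β=93.1, B=120.8. 13·(0.7707 − sin(2π·0.7707)/(2π)) = 12.0706 → s = 40.0706

40.0706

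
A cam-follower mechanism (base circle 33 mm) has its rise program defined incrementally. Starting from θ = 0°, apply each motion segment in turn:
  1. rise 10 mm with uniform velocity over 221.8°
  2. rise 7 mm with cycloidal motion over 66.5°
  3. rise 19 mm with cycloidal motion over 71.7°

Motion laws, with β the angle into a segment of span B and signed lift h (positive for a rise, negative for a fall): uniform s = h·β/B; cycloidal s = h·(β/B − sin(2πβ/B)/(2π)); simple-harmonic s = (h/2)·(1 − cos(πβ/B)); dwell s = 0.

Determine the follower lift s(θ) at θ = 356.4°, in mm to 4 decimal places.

seg 1 [0°–221.8°] uniform, h=10: full span → s += 10 → s = 10.0000
seg 2 [221.8°–288.3°] cycloidal, h=7: full span → s += 7 → s = 17.0000
seg 3 [288.3°–360°] cycloidal, h=19: θ=356.4° here. β=68.1, B=71.7. 19·(0.9498 − sin(2π·0.9498)/(2π)) = 18.9843 → s = 35.9843

35.9843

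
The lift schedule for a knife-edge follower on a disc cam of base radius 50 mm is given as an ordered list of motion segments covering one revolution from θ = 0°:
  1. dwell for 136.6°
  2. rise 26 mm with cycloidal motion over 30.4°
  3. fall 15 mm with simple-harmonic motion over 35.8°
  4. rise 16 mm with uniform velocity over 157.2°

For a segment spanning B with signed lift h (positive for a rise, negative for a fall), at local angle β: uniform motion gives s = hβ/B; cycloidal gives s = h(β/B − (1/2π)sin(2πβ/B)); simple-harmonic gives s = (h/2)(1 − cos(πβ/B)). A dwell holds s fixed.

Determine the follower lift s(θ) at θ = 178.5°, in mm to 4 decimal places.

seg 1 [0°–136.6°] dwell: s stays 0.0000
seg 2 [136.6°–167°] cycloidal, h=26: full span → s += 26 → s = 26.0000
seg 3 [167°–202.8°] simple-harmonic, h=-15: θ=178.5° here. β=11.5, B=35.8. -15/2·(1 − cos(π·0.3212)) = -3.5058 → s = 22.4942

22.4942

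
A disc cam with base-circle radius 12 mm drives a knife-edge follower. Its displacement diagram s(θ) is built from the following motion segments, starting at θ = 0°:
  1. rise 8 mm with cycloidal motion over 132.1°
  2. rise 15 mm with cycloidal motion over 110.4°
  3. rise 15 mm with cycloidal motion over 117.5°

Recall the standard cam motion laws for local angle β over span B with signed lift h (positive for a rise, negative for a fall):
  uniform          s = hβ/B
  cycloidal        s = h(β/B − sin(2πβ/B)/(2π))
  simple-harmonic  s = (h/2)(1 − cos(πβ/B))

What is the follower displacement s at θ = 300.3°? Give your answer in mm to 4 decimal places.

seg 1 [0°–132.1°] cycloidal, h=8: full span → s += 8 → s = 8.0000
seg 2 [132.1°–242.5°] cycloidal, h=15: full span → s += 15 → s = 23.0000
seg 3 [242.5°–360°] cycloidal, h=15: θ=300.3° here. β=57.8, B=117.5. 15·(0.4919 − sin(2π·0.4919)/(2π)) = 7.2575 → s = 30.2575

30.2575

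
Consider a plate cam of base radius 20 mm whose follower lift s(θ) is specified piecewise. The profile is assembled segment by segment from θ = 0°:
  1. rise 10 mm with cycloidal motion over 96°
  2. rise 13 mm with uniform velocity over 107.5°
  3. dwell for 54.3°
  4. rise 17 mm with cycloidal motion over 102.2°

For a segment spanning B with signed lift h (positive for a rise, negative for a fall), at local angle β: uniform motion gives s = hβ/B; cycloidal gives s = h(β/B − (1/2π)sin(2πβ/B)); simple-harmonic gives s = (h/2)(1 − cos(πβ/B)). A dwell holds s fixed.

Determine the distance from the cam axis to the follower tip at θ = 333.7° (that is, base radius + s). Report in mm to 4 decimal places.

seg 1 [0°–96°] cycloidal, h=10: full span → s += 10 → s = 10.0000
seg 2 [96°–203.5°] uniform, h=13: full span → s += 13 → s = 23.0000
seg 3 [203.5°–257.8°] dwell: s stays 23.0000
seg 4 [257.8°–360°] cycloidal, h=17: θ=333.7° here. β=75.9, B=102.2. 17·(0.7427 − sin(2π·0.7427)/(2π)) = 15.3280 → s = 38.3280
radial distance = base radius + s = 20 + 38.3280 = 58.3280

58.3280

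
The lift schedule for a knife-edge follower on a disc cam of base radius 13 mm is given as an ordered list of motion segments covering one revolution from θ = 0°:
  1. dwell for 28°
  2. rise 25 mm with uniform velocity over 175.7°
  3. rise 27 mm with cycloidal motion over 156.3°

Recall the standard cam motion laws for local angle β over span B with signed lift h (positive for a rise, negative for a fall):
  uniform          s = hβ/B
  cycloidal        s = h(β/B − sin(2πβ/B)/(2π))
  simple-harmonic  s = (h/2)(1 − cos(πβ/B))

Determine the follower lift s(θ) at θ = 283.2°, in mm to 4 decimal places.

seg 1 [0°–28°] dwell: s stays 0.0000
seg 2 [28°–203.7°] uniform, h=25: full span → s += 25 → s = 25.0000
seg 3 [203.7°–360°] cycloidal, h=27: θ=283.2° here. β=79.5, B=156.3. 27·(0.5086 − sin(2π·0.5086)/(2π)) = 13.9663 → s = 38.9663

38.9663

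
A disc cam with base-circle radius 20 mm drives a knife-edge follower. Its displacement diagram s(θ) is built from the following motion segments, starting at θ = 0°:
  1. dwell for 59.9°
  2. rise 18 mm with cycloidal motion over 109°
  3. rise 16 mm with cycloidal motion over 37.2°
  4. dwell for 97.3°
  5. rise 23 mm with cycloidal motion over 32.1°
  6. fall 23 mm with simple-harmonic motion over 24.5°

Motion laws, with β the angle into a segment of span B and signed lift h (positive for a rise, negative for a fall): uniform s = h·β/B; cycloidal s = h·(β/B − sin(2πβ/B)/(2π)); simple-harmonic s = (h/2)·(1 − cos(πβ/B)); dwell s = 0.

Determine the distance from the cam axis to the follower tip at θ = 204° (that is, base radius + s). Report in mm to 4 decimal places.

seg 1 [0°–59.9°] dwell: s stays 0.0000
seg 2 [59.9°–168.9°] cycloidal, h=18: full span → s += 18 → s = 18.0000
seg 3 [168.9°–206.1°] cycloidal, h=16: θ=204° here. β=35.1, B=37.2. 16·(0.9435 − sin(2π·0.9435)/(2π)) = 15.9812 → s = 33.9812
radial distance = base radius + s = 20 + 33.9812 = 53.9812

53.9812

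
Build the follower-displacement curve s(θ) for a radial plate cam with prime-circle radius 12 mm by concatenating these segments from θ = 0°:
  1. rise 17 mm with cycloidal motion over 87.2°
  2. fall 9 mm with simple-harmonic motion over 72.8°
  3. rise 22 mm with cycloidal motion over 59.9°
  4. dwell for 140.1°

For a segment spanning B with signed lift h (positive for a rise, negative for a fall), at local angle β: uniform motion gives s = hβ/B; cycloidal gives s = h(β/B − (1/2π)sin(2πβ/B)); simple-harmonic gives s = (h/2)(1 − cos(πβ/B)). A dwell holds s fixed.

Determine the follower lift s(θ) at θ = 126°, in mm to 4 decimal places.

seg 1 [0°–87.2°] cycloidal, h=17: full span → s += 17 → s = 17.0000
seg 2 [87.2°–160°] simple-harmonic, h=-9: θ=126° here. β=38.8, B=72.8. -9/2·(1 − cos(π·0.5330)) = -4.9652 → s = 12.0348

12.0348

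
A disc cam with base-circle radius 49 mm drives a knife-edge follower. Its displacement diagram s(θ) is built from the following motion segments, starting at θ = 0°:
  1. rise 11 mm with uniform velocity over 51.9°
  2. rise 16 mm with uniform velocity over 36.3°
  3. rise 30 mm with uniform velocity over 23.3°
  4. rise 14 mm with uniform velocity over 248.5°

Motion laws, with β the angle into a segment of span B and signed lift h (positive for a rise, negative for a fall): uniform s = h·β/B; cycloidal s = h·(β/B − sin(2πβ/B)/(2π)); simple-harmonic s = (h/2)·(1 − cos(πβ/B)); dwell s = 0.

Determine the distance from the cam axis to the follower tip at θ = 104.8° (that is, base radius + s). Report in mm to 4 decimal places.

seg 1 [0°–51.9°] uniform, h=11: full span → s += 11 → s = 11.0000
seg 2 [51.9°–88.2°] uniform, h=16: full span → s += 16 → s = 27.0000
seg 3 [88.2°–111.5°] uniform, h=30: θ=104.8° here. β=16.6, B=23.3. 30·16.6/23.3 = 21.3734 → s = 48.3734
radial distance = base radius + s = 49 + 48.3734 = 97.3734

97.3734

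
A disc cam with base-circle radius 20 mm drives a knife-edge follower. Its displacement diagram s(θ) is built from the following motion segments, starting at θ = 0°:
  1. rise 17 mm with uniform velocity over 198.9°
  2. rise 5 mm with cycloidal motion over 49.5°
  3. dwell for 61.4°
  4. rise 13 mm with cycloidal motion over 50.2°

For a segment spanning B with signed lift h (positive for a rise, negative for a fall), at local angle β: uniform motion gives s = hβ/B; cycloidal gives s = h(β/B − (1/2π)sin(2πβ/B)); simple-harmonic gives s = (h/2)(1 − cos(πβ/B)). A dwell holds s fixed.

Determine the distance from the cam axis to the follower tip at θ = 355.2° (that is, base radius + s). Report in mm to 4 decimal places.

seg 1 [0°–198.9°] uniform, h=17: full span → s += 17 → s = 17.0000
seg 2 [198.9°–248.4°] cycloidal, h=5: full span → s += 5 → s = 22.0000
seg 3 [248.4°–309.8°] dwell: s stays 22.0000
seg 4 [309.8°–360°] cycloidal, h=13: θ=355.2° here. β=45.4, B=50.2. 13·(0.9044 − sin(2π·0.9044)/(2π)) = 12.9266 → s = 34.9266
radial distance = base radius + s = 20 + 34.9266 = 54.9266

54.9266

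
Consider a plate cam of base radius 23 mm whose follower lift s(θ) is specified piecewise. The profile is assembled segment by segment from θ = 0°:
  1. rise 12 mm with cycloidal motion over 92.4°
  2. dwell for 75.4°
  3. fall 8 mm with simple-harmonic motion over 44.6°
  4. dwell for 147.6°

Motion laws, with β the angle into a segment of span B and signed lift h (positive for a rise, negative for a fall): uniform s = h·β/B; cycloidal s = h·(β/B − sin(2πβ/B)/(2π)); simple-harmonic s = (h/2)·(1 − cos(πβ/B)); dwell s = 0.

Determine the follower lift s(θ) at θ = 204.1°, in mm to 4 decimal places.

seg 1 [0°–92.4°] cycloidal, h=12: full span → s += 12 → s = 12.0000
seg 2 [92.4°–167.8°] dwell: s stays 12.0000
seg 3 [167.8°–212.4°] simple-harmonic, h=-8: θ=204.1° here. β=36.3, B=44.6. -8/2·(1 − cos(π·0.8139)) = -7.3356 → s = 4.6644

4.6644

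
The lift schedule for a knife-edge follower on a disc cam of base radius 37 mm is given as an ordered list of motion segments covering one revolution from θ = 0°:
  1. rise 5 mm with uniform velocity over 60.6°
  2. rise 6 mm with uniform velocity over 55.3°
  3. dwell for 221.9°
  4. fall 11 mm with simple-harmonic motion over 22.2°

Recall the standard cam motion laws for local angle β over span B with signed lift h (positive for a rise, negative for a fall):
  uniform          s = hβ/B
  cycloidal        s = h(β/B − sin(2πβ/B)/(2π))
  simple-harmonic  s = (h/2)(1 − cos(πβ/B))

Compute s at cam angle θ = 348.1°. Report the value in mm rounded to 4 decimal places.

seg 1 [0°–60.6°] uniform, h=5: full span → s += 5 → s = 5.0000
seg 2 [60.6°–115.9°] uniform, h=6: full span → s += 6 → s = 11.0000
seg 3 [115.9°–337.8°] dwell: s stays 11.0000
seg 4 [337.8°–360°] simple-harmonic, h=-11: θ=348.1° here. β=10.3, B=22.2. -11/2·(1 − cos(π·0.4640)) = -4.8787 → s = 6.1213

6.1213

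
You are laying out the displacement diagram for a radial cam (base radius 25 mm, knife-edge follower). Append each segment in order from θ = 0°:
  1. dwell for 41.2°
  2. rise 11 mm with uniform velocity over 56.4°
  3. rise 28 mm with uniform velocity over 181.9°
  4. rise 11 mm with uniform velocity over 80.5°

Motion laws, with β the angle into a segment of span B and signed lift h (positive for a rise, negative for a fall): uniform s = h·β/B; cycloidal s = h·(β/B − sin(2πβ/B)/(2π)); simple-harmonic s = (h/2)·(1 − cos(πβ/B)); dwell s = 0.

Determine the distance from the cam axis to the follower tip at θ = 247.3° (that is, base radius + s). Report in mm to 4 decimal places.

seg 1 [0°–41.2°] dwell: s stays 0.0000
seg 2 [41.2°–97.6°] uniform, h=11: full span → s += 11 → s = 11.0000
seg 3 [97.6°–279.5°] uniform, h=28: θ=247.3° here. β=149.7, B=181.9. 28·149.7/181.9 = 23.0434 → s = 34.0434
radial distance = base radius + s = 25 + 34.0434 = 59.0434

59.0434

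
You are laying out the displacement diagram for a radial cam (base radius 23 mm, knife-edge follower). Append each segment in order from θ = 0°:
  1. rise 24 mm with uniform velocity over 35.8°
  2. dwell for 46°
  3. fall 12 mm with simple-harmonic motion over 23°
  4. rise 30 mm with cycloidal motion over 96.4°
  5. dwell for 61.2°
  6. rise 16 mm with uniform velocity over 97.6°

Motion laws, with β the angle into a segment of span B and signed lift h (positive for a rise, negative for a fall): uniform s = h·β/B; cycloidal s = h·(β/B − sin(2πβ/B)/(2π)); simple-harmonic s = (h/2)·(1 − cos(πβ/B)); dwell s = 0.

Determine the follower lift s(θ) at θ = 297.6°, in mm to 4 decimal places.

seg 1 [0°–35.8°] uniform, h=24: full span → s += 24 → s = 24.0000
seg 2 [35.8°–81.8°] dwell: s stays 24.0000
seg 3 [81.8°–104.8°] simple-harmonic, h=-12: full span → s += -12 → s = 12.0000
seg 4 [104.8°–201.2°] cycloidal, h=30: full span → s += 30 → s = 42.0000
seg 5 [201.2°–262.4°] dwell: s stays 42.0000
seg 6 [262.4°–360°] uniform, h=16: θ=297.6° here. β=35.2, B=97.6. 16·35.2/97.6 = 5.7705 → s = 47.7705

47.7705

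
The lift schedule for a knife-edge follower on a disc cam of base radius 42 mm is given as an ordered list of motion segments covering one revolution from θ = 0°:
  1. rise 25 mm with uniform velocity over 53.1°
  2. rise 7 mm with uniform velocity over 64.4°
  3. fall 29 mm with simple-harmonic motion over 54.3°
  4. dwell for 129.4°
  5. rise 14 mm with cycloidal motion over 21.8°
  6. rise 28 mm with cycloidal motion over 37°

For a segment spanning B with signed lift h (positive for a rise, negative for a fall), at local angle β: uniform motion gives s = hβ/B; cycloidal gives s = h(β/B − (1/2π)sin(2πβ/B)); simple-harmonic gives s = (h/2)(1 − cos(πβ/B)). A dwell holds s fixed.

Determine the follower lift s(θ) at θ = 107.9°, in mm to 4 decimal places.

seg 1 [0°–53.1°] uniform, h=25: full span → s += 25 → s = 25.0000
seg 2 [53.1°–117.5°] uniform, h=7: θ=107.9° here. β=54.8, B=64.4. 7·54.8/64.4 = 5.9565 → s = 30.9565

30.9565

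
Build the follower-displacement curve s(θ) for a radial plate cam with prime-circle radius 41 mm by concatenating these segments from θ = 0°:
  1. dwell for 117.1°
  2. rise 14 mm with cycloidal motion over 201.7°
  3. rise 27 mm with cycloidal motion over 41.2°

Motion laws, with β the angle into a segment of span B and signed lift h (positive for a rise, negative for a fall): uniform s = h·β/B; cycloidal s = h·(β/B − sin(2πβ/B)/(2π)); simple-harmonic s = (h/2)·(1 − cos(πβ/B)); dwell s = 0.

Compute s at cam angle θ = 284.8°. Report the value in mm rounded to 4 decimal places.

seg 1 [0°–117.1°] dwell: s stays 0.0000
seg 2 [117.1°–318.8°] cycloidal, h=14: θ=284.8° here. β=167.7, B=201.7. 14·(0.8314 − sin(2π·0.8314)/(2π)) = 13.5829 → s = 13.5829

13.5829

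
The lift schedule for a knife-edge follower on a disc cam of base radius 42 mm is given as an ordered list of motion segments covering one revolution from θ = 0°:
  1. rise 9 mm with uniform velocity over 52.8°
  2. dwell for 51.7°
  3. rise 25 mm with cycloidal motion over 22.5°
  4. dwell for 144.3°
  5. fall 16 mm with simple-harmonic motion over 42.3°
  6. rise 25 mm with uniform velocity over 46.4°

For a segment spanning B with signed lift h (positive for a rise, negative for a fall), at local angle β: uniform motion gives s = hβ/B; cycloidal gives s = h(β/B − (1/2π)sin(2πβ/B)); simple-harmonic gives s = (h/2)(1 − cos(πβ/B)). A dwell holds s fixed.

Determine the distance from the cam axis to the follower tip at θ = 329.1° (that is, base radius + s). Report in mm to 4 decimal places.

seg 1 [0°–52.8°] uniform, h=9: full span → s += 9 → s = 9.0000
seg 2 [52.8°–104.5°] dwell: s stays 9.0000
seg 3 [104.5°–127°] cycloidal, h=25: full span → s += 25 → s = 34.0000
seg 4 [127°–271.3°] dwell: s stays 34.0000
seg 5 [271.3°–313.6°] simple-harmonic, h=-16: full span → s += -16 → s = 18.0000
seg 6 [313.6°–360°] uniform, h=25: θ=329.1° here. β=15.5, B=46.4. 25·15.5/46.4 = 8.3513 → s = 26.3513
radial distance = base radius + s = 42 + 26.3513 = 68.3513

68.3513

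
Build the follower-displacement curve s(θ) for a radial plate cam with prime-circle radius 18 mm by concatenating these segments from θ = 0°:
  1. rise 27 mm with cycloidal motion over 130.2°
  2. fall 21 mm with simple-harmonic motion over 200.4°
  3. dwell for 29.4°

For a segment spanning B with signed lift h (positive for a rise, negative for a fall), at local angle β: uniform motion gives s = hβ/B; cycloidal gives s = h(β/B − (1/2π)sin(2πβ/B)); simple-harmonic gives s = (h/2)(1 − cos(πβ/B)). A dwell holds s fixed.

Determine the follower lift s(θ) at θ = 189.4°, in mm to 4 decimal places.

seg 1 [0°–130.2°] cycloidal, h=27: full span → s += 27 → s = 27.0000
seg 2 [130.2°–330.6°] simple-harmonic, h=-21: θ=189.4° here. β=59.2, B=200.4. -21/2·(1 − cos(π·0.2954)) = -4.2064 → s = 22.7936

22.7936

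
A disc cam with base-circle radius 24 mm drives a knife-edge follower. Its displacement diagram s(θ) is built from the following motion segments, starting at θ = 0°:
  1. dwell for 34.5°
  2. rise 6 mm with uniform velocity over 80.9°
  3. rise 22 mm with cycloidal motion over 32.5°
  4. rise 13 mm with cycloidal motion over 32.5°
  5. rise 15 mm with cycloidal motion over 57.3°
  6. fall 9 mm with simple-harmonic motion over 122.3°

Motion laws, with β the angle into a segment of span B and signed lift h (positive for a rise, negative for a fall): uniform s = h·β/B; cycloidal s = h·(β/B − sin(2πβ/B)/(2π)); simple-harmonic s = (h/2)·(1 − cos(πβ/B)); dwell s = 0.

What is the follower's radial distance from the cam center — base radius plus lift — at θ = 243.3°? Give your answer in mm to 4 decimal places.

seg 1 [0°–34.5°] dwell: s stays 0.0000
seg 2 [34.5°–115.4°] uniform, h=6: full span → s += 6 → s = 6.0000
seg 3 [115.4°–147.9°] cycloidal, h=22: full span → s += 22 → s = 28.0000
seg 4 [147.9°–180.4°] cycloidal, h=13: full span → s += 13 → s = 41.0000
seg 5 [180.4°–237.7°] cycloidal, h=15: full span → s += 15 → s = 56.0000
seg 6 [237.7°–360°] simple-harmonic, h=-9: θ=243.3° here. β=5.6, B=122.3. -9/2·(1 − cos(π·0.0458)) = -0.0465 → s = 55.9535
radial distance = base radius + s = 24 + 55.9535 = 79.9535

79.9535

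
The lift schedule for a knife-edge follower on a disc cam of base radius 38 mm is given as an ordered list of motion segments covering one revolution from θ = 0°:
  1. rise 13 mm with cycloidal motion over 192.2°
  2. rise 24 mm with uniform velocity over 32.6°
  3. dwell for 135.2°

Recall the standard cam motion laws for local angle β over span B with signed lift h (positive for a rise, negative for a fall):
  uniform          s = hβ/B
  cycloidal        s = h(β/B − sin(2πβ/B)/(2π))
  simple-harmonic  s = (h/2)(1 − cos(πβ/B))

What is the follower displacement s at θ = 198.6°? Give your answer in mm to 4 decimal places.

seg 1 [0°–192.2°] cycloidal, h=13: full span → s += 13 → s = 13.0000
seg 2 [192.2°–224.8°] uniform, h=24: θ=198.6° here. β=6.4, B=32.6. 24·6.4/32.6 = 4.7117 → s = 17.7117

17.7117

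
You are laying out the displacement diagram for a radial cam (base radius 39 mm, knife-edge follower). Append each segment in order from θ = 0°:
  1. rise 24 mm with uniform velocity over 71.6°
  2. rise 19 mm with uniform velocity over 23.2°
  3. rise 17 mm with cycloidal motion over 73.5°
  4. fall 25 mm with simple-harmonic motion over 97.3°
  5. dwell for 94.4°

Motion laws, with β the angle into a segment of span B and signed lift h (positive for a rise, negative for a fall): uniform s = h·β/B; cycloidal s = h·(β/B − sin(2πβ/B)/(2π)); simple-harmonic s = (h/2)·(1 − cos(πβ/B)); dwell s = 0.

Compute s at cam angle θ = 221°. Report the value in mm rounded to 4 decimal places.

seg 1 [0°–71.6°] uniform, h=24: full span → s += 24 → s = 24.0000
seg 2 [71.6°–94.8°] uniform, h=19: full span → s += 19 → s = 43.0000
seg 3 [94.8°–168.3°] cycloidal, h=17: full span → s += 17 → s = 60.0000
seg 4 [168.3°–265.6°] simple-harmonic, h=-25: θ=221° here. β=52.7, B=97.3. -25/2·(1 − cos(π·0.5416)) = -14.1299 → s = 45.8701

45.8701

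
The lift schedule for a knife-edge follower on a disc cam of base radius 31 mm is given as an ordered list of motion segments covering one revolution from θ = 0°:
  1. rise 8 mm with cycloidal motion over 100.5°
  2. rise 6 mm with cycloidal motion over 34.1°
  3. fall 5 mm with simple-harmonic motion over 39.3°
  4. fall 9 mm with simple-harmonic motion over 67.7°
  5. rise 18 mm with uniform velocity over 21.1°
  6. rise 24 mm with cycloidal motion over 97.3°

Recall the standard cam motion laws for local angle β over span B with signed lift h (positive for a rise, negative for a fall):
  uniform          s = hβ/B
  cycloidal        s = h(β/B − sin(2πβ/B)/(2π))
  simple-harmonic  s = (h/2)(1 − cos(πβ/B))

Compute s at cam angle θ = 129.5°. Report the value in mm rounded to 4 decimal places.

seg 1 [0°–100.5°] cycloidal, h=8: full span → s += 8 → s = 8.0000
seg 2 [100.5°–134.6°] cycloidal, h=6: θ=129.5° here. β=29, B=34.1. 6·(0.8504 − sin(2π·0.8504)/(2π)) = 5.8736 → s = 13.8736

13.8736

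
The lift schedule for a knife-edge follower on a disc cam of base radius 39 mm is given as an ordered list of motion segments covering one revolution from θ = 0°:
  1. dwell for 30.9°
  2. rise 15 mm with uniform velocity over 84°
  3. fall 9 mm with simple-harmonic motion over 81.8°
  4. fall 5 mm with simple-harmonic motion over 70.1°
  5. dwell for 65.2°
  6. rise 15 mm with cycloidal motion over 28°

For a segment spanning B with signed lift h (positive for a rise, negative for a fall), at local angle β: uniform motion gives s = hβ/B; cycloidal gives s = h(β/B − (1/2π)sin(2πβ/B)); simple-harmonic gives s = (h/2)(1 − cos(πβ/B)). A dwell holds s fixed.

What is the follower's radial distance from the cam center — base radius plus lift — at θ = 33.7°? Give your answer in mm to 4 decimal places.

seg 1 [0°–30.9°] dwell: s stays 0.0000
seg 2 [30.9°–114.9°] uniform, h=15: θ=33.7° here. β=2.8, B=84. 15·2.8/84 = 0.5000 → s = 0.5000
radial distance = base radius + s = 39 + 0.5000 = 39.5000

39.5000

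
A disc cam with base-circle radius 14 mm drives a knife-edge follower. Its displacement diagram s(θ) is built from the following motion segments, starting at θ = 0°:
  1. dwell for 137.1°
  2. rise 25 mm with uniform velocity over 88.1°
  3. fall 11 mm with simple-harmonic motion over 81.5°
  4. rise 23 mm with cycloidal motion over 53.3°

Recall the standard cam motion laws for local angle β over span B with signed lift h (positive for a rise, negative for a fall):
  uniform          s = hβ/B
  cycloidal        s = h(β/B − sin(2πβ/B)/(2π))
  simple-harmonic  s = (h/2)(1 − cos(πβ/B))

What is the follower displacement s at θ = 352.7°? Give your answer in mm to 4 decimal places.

seg 1 [0°–137.1°] dwell: s stays 0.0000
seg 2 [137.1°–225.2°] uniform, h=25: full span → s += 25 → s = 25.0000
seg 3 [225.2°–306.7°] simple-harmonic, h=-11: full span → s += -11 → s = 14.0000
seg 4 [306.7°–360°] cycloidal, h=23: θ=352.7° here. β=46, B=53.3. 23·(0.8630 − sin(2π·0.8630)/(2π)) = 22.6253 → s = 36.6253

36.6253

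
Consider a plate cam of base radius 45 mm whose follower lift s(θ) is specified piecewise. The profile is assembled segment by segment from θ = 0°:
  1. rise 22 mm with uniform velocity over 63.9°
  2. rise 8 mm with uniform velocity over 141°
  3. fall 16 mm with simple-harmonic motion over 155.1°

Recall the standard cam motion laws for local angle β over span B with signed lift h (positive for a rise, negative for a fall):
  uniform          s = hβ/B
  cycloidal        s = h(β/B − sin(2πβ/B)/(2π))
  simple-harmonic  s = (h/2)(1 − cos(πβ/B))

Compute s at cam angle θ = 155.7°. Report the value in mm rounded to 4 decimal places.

seg 1 [0°–63.9°] uniform, h=22: full span → s += 22 → s = 22.0000
seg 2 [63.9°–204.9°] uniform, h=8: θ=155.7° here. β=91.8, B=141. 8·91.8/141 = 5.2085 → s = 27.2085

27.2085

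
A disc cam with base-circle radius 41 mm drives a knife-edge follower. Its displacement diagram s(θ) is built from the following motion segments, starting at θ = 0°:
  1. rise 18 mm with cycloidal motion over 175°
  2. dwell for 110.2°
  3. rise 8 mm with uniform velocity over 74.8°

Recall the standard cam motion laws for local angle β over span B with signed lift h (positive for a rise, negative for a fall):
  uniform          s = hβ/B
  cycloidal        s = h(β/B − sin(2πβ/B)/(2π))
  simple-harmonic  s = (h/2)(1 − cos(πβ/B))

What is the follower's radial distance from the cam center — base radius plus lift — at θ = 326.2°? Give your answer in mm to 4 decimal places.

seg 1 [0°–175°] cycloidal, h=18: full span → s += 18 → s = 18.0000
seg 2 [175°–285.2°] dwell: s stays 18.0000
seg 3 [285.2°–360°] uniform, h=8: θ=326.2° here. β=41, B=74.8. 8·41/74.8 = 4.3850 → s = 22.3850
radial distance = base radius + s = 41 + 22.3850 = 63.3850

63.3850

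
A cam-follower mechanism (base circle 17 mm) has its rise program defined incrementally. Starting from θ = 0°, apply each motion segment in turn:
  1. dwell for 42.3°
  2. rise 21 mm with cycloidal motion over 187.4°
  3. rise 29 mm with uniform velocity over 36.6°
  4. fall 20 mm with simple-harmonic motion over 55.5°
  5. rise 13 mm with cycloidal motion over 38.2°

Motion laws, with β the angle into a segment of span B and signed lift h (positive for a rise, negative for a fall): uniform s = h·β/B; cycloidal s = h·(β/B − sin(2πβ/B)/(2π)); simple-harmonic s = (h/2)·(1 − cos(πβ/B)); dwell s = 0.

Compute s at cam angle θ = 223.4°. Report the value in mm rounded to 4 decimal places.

seg 1 [0°–42.3°] dwell: s stays 0.0000
seg 2 [42.3°–229.7°] cycloidal, h=21: θ=223.4° here. β=181.1, B=187.4. 21·(0.9664 − sin(2π·0.9664)/(2π)) = 20.9948 → s = 20.9948

20.9948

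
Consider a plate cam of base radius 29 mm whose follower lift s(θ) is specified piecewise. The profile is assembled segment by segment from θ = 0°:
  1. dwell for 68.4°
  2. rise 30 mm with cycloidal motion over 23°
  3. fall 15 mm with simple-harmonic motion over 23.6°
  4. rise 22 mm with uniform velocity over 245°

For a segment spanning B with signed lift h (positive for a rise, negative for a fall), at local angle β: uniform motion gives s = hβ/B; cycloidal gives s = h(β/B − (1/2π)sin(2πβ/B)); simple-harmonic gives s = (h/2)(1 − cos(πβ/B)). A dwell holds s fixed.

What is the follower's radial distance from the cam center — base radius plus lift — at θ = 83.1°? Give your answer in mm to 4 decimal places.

seg 1 [0°–68.4°] dwell: s stays 0.0000
seg 2 [68.4°–91.4°] cycloidal, h=30: θ=83.1° here. β=14.7, B=23. 30·(0.6391 − sin(2π·0.6391)/(2π)) = 22.8362 → s = 22.8362
radial distance = base radius + s = 29 + 22.8362 = 51.8362

51.8362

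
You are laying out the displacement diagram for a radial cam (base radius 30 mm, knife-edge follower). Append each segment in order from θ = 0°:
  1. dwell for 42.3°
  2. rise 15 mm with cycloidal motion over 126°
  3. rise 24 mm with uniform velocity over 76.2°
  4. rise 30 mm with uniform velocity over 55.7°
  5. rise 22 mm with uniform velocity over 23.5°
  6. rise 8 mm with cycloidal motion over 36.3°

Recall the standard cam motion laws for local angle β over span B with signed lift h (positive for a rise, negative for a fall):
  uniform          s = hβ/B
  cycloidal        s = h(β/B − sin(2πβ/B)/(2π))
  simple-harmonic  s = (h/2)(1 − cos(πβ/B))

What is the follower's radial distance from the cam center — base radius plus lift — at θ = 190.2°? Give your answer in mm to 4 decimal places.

seg 1 [0°–42.3°] dwell: s stays 0.0000
seg 2 [42.3°–168.3°] cycloidal, h=15: full span → s += 15 → s = 15.0000
seg 3 [168.3°–244.5°] uniform, h=24: θ=190.2° here. β=21.9, B=76.2. 24·21.9/76.2 = 6.8976 → s = 21.8976
radial distance = base radius + s = 30 + 21.8976 = 51.8976

51.8976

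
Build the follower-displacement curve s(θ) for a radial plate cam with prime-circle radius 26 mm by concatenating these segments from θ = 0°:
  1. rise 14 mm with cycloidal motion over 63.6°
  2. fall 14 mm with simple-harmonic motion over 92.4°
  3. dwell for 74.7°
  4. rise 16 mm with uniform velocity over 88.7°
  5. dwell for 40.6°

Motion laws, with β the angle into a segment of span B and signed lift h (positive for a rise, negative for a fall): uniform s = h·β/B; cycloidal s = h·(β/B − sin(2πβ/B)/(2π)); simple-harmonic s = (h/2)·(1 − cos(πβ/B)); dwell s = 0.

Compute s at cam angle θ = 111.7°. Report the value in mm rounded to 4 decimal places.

seg 1 [0°–63.6°] cycloidal, h=14: full span → s += 14 → s = 14.0000
seg 2 [63.6°–156°] simple-harmonic, h=-14: θ=111.7° here. β=48.1, B=92.4. -14/2·(1 − cos(π·0.5206)) = -7.4519 → s = 6.5481

6.5481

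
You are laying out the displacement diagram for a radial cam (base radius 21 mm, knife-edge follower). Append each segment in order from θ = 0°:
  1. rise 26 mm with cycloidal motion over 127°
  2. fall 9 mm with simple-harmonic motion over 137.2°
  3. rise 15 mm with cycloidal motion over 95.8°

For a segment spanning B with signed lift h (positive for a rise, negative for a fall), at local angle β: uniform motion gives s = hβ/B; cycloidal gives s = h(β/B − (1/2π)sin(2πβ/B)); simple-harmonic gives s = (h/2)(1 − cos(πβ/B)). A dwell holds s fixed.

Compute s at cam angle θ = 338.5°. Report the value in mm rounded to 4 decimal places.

seg 1 [0°–127°] cycloidal, h=26: full span → s += 26 → s = 26.0000
seg 2 [127°–264.2°] simple-harmonic, h=-9: full span → s += -9 → s = 17.0000
seg 3 [264.2°–360°] cycloidal, h=15: θ=338.5° here. β=74.3, B=95.8. 15·(0.7756 − sin(2π·0.7756)/(2π)) = 13.9902 → s = 30.9902

30.9902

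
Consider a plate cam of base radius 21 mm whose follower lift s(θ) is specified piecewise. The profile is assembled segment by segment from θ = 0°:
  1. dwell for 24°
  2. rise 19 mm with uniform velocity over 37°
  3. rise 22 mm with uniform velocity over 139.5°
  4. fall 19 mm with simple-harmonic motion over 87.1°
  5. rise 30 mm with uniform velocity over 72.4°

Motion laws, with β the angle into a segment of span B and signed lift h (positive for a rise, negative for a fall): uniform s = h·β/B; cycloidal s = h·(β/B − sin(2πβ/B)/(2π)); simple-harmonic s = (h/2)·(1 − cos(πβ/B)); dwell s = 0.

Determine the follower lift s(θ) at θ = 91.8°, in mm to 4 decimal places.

seg 1 [0°–24°] dwell: s stays 0.0000
seg 2 [24°–61°] uniform, h=19: full span → s += 19 → s = 19.0000
seg 3 [61°–200.5°] uniform, h=22: θ=91.8° here. β=30.8, B=139.5. 22·30.8/139.5 = 4.8573 → s = 23.8573

23.8573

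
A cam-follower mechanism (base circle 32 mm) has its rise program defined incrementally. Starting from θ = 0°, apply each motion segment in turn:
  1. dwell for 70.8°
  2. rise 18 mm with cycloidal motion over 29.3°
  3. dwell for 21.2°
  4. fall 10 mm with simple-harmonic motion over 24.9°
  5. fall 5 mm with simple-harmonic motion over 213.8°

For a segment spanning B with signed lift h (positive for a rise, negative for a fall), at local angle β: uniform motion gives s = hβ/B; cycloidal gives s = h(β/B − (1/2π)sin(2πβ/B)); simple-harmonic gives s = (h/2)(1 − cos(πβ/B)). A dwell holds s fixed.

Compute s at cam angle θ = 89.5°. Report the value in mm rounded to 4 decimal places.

seg 1 [0°–70.8°] dwell: s stays 0.0000
seg 2 [70.8°–100.1°] cycloidal, h=18: θ=89.5° here. β=18.7, B=29.3. 18·(0.6382 − sin(2π·0.6382)/(2π)) = 13.6749 → s = 13.6749

13.6749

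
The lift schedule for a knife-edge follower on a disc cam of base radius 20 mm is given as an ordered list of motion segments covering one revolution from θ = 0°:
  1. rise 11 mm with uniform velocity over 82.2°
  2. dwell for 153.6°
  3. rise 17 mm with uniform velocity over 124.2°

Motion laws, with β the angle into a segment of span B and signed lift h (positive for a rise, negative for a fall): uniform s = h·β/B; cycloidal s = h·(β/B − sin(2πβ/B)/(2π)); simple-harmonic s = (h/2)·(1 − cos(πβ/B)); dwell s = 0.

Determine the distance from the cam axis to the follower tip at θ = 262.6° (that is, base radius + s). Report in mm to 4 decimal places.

seg 1 [0°–82.2°] uniform, h=11: full span → s += 11 → s = 11.0000
seg 2 [82.2°–235.8°] dwell: s stays 11.0000
seg 3 [235.8°–360°] uniform, h=17: θ=262.6° here. β=26.8, B=124.2. 17·26.8/124.2 = 3.6683 → s = 14.6683
radial distance = base radius + s = 20 + 14.6683 = 34.6683

34.6683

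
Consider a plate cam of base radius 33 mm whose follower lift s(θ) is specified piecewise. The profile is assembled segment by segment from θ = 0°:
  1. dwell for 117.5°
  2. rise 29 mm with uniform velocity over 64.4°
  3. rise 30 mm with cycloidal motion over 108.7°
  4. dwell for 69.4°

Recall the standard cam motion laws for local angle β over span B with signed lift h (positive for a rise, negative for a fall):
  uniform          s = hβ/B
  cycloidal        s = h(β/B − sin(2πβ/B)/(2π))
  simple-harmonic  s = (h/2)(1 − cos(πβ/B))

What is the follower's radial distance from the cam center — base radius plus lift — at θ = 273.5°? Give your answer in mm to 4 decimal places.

seg 1 [0°–117.5°] dwell: s stays 0.0000
seg 2 [117.5°–181.9°] uniform, h=29: full span → s += 29 → s = 29.0000
seg 3 [181.9°–290.6°] cycloidal, h=30: θ=273.5° here. β=91.6, B=108.7. 30·(0.8427 − sin(2π·0.8427)/(2π)) = 29.2682 → s = 58.2682
radial distance = base radius + s = 33 + 58.2682 = 91.2682

91.2682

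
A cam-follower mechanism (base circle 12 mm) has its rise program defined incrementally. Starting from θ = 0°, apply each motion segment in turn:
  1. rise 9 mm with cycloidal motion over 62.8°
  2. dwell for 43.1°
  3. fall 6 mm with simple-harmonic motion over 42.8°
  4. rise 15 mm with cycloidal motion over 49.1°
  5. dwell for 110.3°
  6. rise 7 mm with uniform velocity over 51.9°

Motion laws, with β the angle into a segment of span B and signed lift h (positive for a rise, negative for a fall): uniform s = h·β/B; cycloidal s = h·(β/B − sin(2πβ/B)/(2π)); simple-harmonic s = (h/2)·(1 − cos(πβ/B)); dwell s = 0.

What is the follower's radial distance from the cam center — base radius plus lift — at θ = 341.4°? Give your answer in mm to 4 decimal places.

seg 1 [0°–62.8°] cycloidal, h=9: full span → s += 9 → s = 9.0000
seg 2 [62.8°–105.9°] dwell: s stays 9.0000
seg 3 [105.9°–148.7°] simple-harmonic, h=-6: full span → s += -6 → s = 3.0000
seg 4 [148.7°–197.8°] cycloidal, h=15: full span → s += 15 → s = 18.0000
seg 5 [197.8°–308.1°] dwell: s stays 18.0000
seg 6 [308.1°–360°] uniform, h=7: θ=341.4° here. β=33.3, B=51.9. 7·33.3/51.9 = 4.4913 → s = 22.4913
radial distance = base radius + s = 12 + 22.4913 = 34.4913

34.4913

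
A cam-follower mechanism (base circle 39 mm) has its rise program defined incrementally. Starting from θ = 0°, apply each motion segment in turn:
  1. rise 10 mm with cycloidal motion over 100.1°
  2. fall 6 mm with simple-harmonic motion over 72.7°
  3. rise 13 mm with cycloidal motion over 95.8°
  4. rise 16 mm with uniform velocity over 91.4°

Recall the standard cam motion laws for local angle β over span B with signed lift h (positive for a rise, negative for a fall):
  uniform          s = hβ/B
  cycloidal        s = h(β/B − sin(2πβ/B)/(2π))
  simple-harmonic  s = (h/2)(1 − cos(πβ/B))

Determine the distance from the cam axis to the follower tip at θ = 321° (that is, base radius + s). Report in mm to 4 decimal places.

seg 1 [0°–100.1°] cycloidal, h=10: full span → s += 10 → s = 10.0000
seg 2 [100.1°–172.8°] simple-harmonic, h=-6: full span → s += -6 → s = 4.0000
seg 3 [172.8°–268.6°] cycloidal, h=13: full span → s += 13 → s = 17.0000
seg 4 [268.6°–360°] uniform, h=16: θ=321° here. β=52.4, B=91.4. 16·52.4/91.4 = 9.1729 → s = 26.1729
radial distance = base radius + s = 39 + 26.1729 = 65.1729

65.1729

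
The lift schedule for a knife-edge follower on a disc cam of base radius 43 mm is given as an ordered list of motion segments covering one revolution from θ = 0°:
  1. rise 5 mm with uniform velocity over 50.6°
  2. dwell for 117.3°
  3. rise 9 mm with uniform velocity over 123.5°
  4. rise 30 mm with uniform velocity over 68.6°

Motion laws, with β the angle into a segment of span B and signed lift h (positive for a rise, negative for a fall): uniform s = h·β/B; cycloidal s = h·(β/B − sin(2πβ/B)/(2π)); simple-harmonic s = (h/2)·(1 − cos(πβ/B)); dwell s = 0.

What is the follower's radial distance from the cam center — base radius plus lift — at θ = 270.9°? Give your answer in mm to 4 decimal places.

seg 1 [0°–50.6°] uniform, h=5: full span → s += 5 → s = 5.0000
seg 2 [50.6°–167.9°] dwell: s stays 5.0000
seg 3 [167.9°–291.4°] uniform, h=9: θ=270.9° here. β=103, B=123.5. 9·103/123.5 = 7.5061 → s = 12.5061
radial distance = base radius + s = 43 + 12.5061 = 55.5061

55.5061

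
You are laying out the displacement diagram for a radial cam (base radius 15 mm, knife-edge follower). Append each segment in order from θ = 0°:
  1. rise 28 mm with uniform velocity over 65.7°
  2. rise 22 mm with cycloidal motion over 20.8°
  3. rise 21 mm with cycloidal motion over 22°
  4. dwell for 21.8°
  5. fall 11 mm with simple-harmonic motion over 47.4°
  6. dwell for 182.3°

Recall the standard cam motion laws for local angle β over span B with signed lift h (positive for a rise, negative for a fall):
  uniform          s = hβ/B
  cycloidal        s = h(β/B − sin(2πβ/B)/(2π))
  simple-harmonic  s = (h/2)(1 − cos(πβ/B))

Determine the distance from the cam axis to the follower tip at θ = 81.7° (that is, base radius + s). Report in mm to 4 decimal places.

seg 1 [0°–65.7°] uniform, h=28: full span → s += 28 → s = 28.0000
seg 2 [65.7°–86.5°] cycloidal, h=22: θ=81.7° here. β=16, B=20.8. 22·(0.7692 − sin(2π·0.7692)/(2π)) = 20.3990 → s = 48.3990
radial distance = base radius + s = 15 + 48.3990 = 63.3990

63.3990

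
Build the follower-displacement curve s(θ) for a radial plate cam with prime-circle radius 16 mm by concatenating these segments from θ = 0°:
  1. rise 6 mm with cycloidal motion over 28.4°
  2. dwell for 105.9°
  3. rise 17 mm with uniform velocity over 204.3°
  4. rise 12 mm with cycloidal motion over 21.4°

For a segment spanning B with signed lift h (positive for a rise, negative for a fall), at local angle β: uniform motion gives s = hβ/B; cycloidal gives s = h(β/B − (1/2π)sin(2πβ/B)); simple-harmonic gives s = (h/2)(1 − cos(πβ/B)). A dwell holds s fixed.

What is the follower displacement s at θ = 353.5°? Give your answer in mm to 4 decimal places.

seg 1 [0°–28.4°] cycloidal, h=6: full span → s += 6 → s = 6.0000
seg 2 [28.4°–134.3°] dwell: s stays 6.0000
seg 3 [134.3°–338.6°] uniform, h=17: full span → s += 17 → s = 23.0000
seg 4 [338.6°–360°] cycloidal, h=12: θ=353.5° here. β=14.9, B=21.4. 12·(0.6963 − sin(2π·0.6963)/(2π)) = 10.1572 → s = 33.1572

33.1572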